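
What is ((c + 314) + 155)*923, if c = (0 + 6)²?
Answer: 466115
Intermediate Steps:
c = 36 (c = 6² = 36)
((c + 314) + 155)*923 = ((36 + 314) + 155)*923 = (350 + 155)*923 = 505*923 = 466115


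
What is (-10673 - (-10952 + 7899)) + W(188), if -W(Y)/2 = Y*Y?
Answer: -78308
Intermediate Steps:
W(Y) = -2*Y² (W(Y) = -2*Y*Y = -2*Y²)
(-10673 - (-10952 + 7899)) + W(188) = (-10673 - (-10952 + 7899)) - 2*188² = (-10673 - 1*(-3053)) - 2*35344 = (-10673 + 3053) - 70688 = -7620 - 70688 = -78308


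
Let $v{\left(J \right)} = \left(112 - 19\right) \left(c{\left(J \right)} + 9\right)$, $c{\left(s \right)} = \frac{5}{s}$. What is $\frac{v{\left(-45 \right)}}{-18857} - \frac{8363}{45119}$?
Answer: $- \frac{584998393}{2552426949} \approx -0.22919$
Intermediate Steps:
$v{\left(J \right)} = 837 + \frac{465}{J}$ ($v{\left(J \right)} = \left(112 - 19\right) \left(\frac{5}{J} + 9\right) = 93 \left(9 + \frac{5}{J}\right) = 837 + \frac{465}{J}$)
$\frac{v{\left(-45 \right)}}{-18857} - \frac{8363}{45119} = \frac{837 + \frac{465}{-45}}{-18857} - \frac{8363}{45119} = \left(837 + 465 \left(- \frac{1}{45}\right)\right) \left(- \frac{1}{18857}\right) - \frac{8363}{45119} = \left(837 - \frac{31}{3}\right) \left(- \frac{1}{18857}\right) - \frac{8363}{45119} = \frac{2480}{3} \left(- \frac{1}{18857}\right) - \frac{8363}{45119} = - \frac{2480}{56571} - \frac{8363}{45119} = - \frac{584998393}{2552426949}$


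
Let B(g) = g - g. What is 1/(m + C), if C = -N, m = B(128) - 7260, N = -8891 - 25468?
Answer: 1/27099 ≈ 3.6902e-5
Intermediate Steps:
N = -34359
B(g) = 0
m = -7260 (m = 0 - 7260 = -7260)
C = 34359 (C = -1*(-34359) = 34359)
1/(m + C) = 1/(-7260 + 34359) = 1/27099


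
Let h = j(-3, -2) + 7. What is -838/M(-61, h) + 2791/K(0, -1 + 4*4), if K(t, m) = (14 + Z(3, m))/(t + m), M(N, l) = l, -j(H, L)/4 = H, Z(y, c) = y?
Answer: 781189/323 ≈ 2418.5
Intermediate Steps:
j(H, L) = -4*H
h = 19 (h = -4*(-3) + 7 = 12 + 7 = 19)
K(t, m) = 17/(m + t) (K(t, m) = (14 + 3)/(t + m) = 17/(m + t))
-838/M(-61, h) + 2791/K(0, -1 + 4*4) = -838/19 + 2791/((17/((-1 + 4*4) + 0))) = -838*1/19 + 2791/((17/((-1 + 16) + 0))) = -838/19 + 2791/((17/(15 + 0))) = -838/19 + 2791/((17/15)) = -838/19 + 2791/((17*(1/15))) = -838/19 + 2791/(17/15) = -838/19 + 2791*(15/17) = -838/19 + 41865/17 = 781189/323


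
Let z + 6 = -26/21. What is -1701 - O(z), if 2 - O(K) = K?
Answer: -35915/21 ≈ -1710.2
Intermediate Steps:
z = -152/21 (z = -6 - 26/21 = -152/21 ≈ -7.2381)
O(K) = 2 - K
-1701 - O(z) = -1701 - (2 - 1*(-152/21)) = -1701 - (2 + 152/21) = -1701 - 1*194/21 = -1701 - 194/21 = -35915/21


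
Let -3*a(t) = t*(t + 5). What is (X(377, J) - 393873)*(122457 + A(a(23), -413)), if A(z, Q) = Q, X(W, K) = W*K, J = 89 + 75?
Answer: -40524099980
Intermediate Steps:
J = 164
a(t) = -t*(5 + t)/3 (a(t) = -t*(t + 5)/3 = -t*(5 + t)/3)
X(W, K) = K*W
(X(377, J) - 393873)*(122457 + A(a(23), -413)) = (164*377 - 393873)*(122457 - 413) = (61828 - 393873)*122044 = -332045*122044 = -40524099980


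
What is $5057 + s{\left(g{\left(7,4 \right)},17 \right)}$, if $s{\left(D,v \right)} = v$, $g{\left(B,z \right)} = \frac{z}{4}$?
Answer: $5074$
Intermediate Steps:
$g{\left(B,z \right)} = \frac{z}{4}$
$5057 + s{\left(g{\left(7,4 \right)},17 \right)} = 5057 + 17 = 5074$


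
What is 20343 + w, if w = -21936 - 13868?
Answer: -15461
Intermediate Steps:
w = -35804
20343 + w = 20343 - 35804 = -15461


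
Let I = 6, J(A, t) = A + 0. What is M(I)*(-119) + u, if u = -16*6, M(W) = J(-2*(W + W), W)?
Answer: 2760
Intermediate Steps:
J(A, t) = A
M(W) = -4*W (M(W) = -2*(W + W) = -4*W)
u = -96
M(I)*(-119) + u = -4*6*(-119) - 96 = -24*(-119) - 96 = 2856 - 96 = 2760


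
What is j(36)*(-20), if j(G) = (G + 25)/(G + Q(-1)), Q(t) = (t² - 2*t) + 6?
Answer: -244/9 ≈ -27.111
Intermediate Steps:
Q(t) = 6 + t² - 2*t
j(G) = (25 + G)/(9 + G) (j(G) = (G + 25)/(G + (6 + (-1)² - 2*(-1))) = (25 + G)/(G + (6 + 1 + 2)) = (25 + G)/(G + 9) = (25 + G)/(9 + G))
j(36)*(-20) = ((25 + 36)/(9 + 36))*(-20) = (61/45)*(-20) = -244/9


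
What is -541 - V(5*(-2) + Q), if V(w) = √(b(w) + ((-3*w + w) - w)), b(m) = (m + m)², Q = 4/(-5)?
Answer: -541 - 9*√154/5 ≈ -563.34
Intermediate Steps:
Q = -⅘ (Q = 4*(-⅕) = -⅘ ≈ -0.80000)
b(m) = 4*m² (b(m) = (2*m)² = 4*m²)
V(w) = √(-3*w + 4*w²) (V(w) = √(4*w² + ((-3*w + w) - w)) = √(4*w² + (-2*w - w)) = √(4*w² - 3*w) = √(-3*w + 4*w²))
-541 - V(5*(-2) + Q) = -541 - √((5*(-2) - ⅘)*(-3 + 4*(5*(-2) - ⅘))) = -541 - √((-10 - ⅘)*(-3 + 4*(-10 - ⅘))) = -541 - √(-54*(-3 + 4*(-54/5))/5) = -541 - √(-54*(-3 - 216/5)/5) = -541 - √(-54/5*(-231/5)) = -541 - √(12474/25) = -541 - 9*√154/5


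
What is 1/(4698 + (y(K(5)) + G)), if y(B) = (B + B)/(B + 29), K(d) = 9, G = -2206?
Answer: 19/47357 ≈ 0.00040121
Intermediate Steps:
y(B) = 2*B/(29 + B) (y(B) = (2*B)/(29 + B) = 2*B/(29 + B))
1/(4698 + (y(K(5)) + G)) = 1/(4698 + (2*9/(29 + 9) - 2206)) = 1/(4698 + (2*9/38 - 2206)) = 1/(4698 + (2*9*(1/38) - 2206)) = 1/(4698 + (9/19 - 2206)) = 1/(4698 - 41905/19) = 1/(47357/19) = 19/47357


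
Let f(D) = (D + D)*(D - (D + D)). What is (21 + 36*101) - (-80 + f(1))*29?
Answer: 6035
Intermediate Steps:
f(D) = -2*D² (f(D) = (2*D)*(D - 2*D) = (2*D)*(-D) = -2*D²)
(21 + 36*101) - (-80 + f(1))*29 = (21 + 36*101) - (-80 - 2*1²)*29 = (21 + 3636) - (-80 - 2*1)*29 = 3657 - (-80 - 2)*29 = 3657 - (-82)*29 = 3657 - 1*(-2378) = 3657 + 2378 = 6035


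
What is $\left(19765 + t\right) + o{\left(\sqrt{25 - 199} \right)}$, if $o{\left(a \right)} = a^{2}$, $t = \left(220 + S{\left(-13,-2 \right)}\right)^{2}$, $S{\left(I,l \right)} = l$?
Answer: $67115$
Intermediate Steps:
$t = 47524$ ($t = \left(220 - 2\right)^{2} = 218^{2} = 47524$)
$\left(19765 + t\right) + o{\left(\sqrt{25 - 199} \right)} = \left(19765 + 47524\right) + \left(\sqrt{25 - 199}\right)^{2} = 67289 + \left(\sqrt{-174}\right)^{2} = 67289 + \left(i \sqrt{174}\right)^{2} = 67289 - 174 = 67115$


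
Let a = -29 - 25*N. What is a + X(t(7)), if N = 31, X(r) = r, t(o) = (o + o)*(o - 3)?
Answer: -748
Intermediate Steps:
t(o) = 2*o*(-3 + o) (t(o) = (2*o)*(-3 + o) = 2*o*(-3 + o))
a = -804 (a = -29 - 25*31 = -29 - 775 = -804)
a + X(t(7)) = -804 + 2*7*(-3 + 7) = -804 + 2*7*4 = -804 + 56 = -748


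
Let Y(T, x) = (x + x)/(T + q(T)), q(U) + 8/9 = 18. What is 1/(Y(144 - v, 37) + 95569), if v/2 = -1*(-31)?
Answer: 446/42624107 ≈ 1.0464e-5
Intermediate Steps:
v = 62 (v = 2*(-1*(-31)) = 2*31 = 62)
q(U) = 154/9 (q(U) = -8/9 + 18 = 154/9)
Y(T, x) = 2*x/(154/9 + T) (Y(T, x) = (x + x)/(T + 154/9) = (2*x)/(154/9 + T) = 2*x/(154/9 + T))
1/(Y(144 - v, 37) + 95569) = 1/(18*37/(154 + 9*(144 - 1*62)) + 95569) = 1/(18*37/(154 + 9*(144 - 62)) + 95569) = 1/(18*37/(154 + 9*82) + 95569) = 1/(18*37/(154 + 738) + 95569) = 1/(18*37/892 + 95569) = 1/(18*37*(1/892) + 95569) = 1/(333/446 + 95569) = 1/(42624107/446) = 446/42624107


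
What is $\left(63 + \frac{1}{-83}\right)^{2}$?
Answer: $\frac{27331984}{6889} \approx 3967.5$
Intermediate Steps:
$\left(63 + \frac{1}{-83}\right)^{2} = \left(63 - \frac{1}{83}\right)^{2} = \left(\frac{5228}{83}\right)^{2} = \frac{27331984}{6889}$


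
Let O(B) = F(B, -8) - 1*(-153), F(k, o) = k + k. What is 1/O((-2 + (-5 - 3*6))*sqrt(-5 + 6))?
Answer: 1/103 ≈ 0.0097087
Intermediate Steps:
F(k, o) = 2*k
O(B) = 153 + 2*B (O(B) = 2*B - 1*(-153) = 2*B + 153 = 153 + 2*B)
1/O((-2 + (-5 - 3*6))*sqrt(-5 + 6)) = 1/(153 + 2*((-2 + (-5 - 3*6))*sqrt(-5 + 6))) = 1/(153 + 2*((-2 + (-5 - 18))*sqrt(1))) = 1/(153 + 2*((-2 - 23)*1)) = 1/(153 + 2*(-25*1)) = 1/(153 + 2*(-25)) = 1/(153 - 50) = 1/103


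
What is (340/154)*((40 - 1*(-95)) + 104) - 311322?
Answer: -23931164/77 ≈ -3.1079e+5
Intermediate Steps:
(340/154)*((40 - 1*(-95)) + 104) - 311322 = (340*(1/154))*((40 + 95) + 104) - 311322 = 170*(135 + 104)/77 - 311322 = (170/77)*239 - 311322 = 40630/77 - 311322 = -23931164/77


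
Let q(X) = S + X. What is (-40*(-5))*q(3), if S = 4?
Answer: 1400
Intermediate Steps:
q(X) = 4 + X
(-40*(-5))*q(3) = (-40*(-5))*(4 + 3) = 200*7 = 1400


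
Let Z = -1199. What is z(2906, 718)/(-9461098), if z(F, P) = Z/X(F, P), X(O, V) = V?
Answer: 1199/6793068364 ≈ 1.7650e-7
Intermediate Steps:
z(F, P) = -1199/P
z(2906, 718)/(-9461098) = -1199/718/(-9461098) = -1199*1/718*(-1/9461098) = -1199/718*(-1/9461098) = 1199/6793068364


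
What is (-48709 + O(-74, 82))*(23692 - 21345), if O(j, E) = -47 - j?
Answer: -114256654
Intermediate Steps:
(-48709 + O(-74, 82))*(23692 - 21345) = (-48709 + (-47 - 1*(-74)))*(23692 - 21345) = (-48709 + (-47 + 74))*2347 = (-48709 + 27)*2347 = -48682*2347 = -114256654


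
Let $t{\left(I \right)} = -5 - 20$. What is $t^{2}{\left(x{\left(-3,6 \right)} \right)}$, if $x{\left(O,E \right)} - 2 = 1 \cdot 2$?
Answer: $625$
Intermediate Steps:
$x{\left(O,E \right)} = 4$ ($x{\left(O,E \right)} = 2 + 1 \cdot 2 = 2 + 2 = 4$)
$t{\left(I \right)} = -25$ ($t{\left(I \right)} = -5 - 20 = -25$)
$t^{2}{\left(x{\left(-3,6 \right)} \right)} = \left(-25\right)^{2} = 625$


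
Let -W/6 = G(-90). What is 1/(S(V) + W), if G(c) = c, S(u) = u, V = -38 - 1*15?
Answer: 1/487 ≈ 0.0020534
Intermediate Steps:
V = -53 (V = -38 - 15 = -53)
W = 540 (W = -6*(-90) = 540)
1/(S(V) + W) = 1/(-53 + 540) = 1/487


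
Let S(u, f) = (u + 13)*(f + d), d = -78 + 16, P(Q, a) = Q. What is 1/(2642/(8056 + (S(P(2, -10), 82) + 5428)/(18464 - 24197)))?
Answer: 23089660/7573293 ≈ 3.0488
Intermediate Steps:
d = -62
S(u, f) = (-62 + f)*(13 + u) (S(u, f) = (u + 13)*(f - 62) = (13 + u)*(-62 + f) = (-62 + f)*(13 + u))
1/(2642/(8056 + (S(P(2, -10), 82) + 5428)/(18464 - 24197))) = 1/(2642/(8056 + ((-806 - 62*2 + 13*82 + 82*2) + 5428)/(18464 - 24197))) = 1/(2642/(8056 + ((-806 - 124 + 1066 + 164) + 5428)/(-5733))) = 1/(2642/(8056 + (300 + 5428)*(-1/5733))) = 1/(2642/(8056 + 5728*(-1/5733))) = 1/(2642/(8056 - 5728/5733)) = 1/(2642/(46179320/5733)) = 1/(2642*(5733/46179320)) = 1/(7573293/23089660) = 23089660/7573293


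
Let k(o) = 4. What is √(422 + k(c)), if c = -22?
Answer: √426 ≈ 20.640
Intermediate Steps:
√(422 + k(c)) = √(422 + 4) = √426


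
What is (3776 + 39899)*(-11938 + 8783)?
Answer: -137794625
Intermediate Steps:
(3776 + 39899)*(-11938 + 8783) = 43675*(-3155) = -137794625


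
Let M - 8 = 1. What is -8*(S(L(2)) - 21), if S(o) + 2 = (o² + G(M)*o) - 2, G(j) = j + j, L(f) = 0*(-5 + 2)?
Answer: 200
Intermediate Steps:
L(f) = 0 (L(f) = 0*(-3) = 0)
M = 9 (M = 8 + 1 = 9)
G(j) = 2*j
S(o) = -4 + o² + 18*o (S(o) = -2 + ((o² + (2*9)*o) - 2) = -2 + ((o² + 18*o) - 2) = -2 + (-2 + o² + 18*o) = -4 + o² + 18*o)
-8*(S(L(2)) - 21) = -8*((-4 + 0² + 18*0) - 21) = -8*((-4 + 0 + 0) - 21) = -8*(-4 - 21) = -8*(-25) = 200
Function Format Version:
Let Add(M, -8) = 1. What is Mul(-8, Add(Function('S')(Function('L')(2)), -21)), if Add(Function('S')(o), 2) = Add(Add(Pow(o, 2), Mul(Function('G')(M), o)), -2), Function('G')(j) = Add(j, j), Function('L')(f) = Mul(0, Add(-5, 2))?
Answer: 200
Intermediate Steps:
Function('L')(f) = 0 (Function('L')(f) = Mul(0, -3) = 0)
M = 9 (M = Add(8, 1) = 9)
Function('G')(j) = Mul(2, j)
Function('S')(o) = Add(-4, Pow(o, 2), Mul(18, o)) (Function('S')(o) = Add(-2, Add(Add(Pow(o, 2), Mul(Mul(2, 9), o)), -2)) = Add(-2, Add(Add(Pow(o, 2), Mul(18, o)), -2)) = Add(-2, Add(-2, Pow(o, 2), Mul(18, o))) = Add(-4, Pow(o, 2), Mul(18, o)))
Mul(-8, Add(Function('S')(Function('L')(2)), -21)) = Mul(-8, Add(Add(-4, Pow(0, 2), Mul(18, 0)), -21)) = Mul(-8, Add(Add(-4, 0, 0), -21)) = Mul(-8, Add(-4, -21)) = Mul(-8, -25) = 200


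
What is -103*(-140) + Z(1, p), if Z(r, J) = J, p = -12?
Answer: 14408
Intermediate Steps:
-103*(-140) + Z(1, p) = -103*(-140) - 12 = 14420 - 12 = 14408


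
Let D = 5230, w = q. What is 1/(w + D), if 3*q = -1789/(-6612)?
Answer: 19836/103744069 ≈ 0.00019120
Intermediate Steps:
q = 1789/19836 (q = (-1789/(-6612))/3 = (-1789*(-1/6612))/3 = (⅓)*(1789/6612) = 1789/19836 ≈ 0.090190)
w = 1789/19836 ≈ 0.090190
1/(w + D) = 1/(1789/19836 + 5230) = 1/(103744069/19836) = 19836/103744069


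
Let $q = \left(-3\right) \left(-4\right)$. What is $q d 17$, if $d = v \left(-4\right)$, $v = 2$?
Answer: $-1632$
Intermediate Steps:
$q = 12$
$d = -8$ ($d = 2 \left(-4\right) = -8$)
$q d 17 = 12 \left(-8\right) 17 = \left(-96\right) 17 = -1632$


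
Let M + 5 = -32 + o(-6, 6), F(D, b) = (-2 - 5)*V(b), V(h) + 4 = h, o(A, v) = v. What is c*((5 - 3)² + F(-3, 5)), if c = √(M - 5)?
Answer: -18*I ≈ -18.0*I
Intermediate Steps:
V(h) = -4 + h
F(D, b) = 28 - 7*b (F(D, b) = (-2 - 5)*(-4 + b) = -7*(-4 + b) = 28 - 7*b)
M = -31 (M = -5 + (-32 + 6) = -5 - 26 = -31)
c = 6*I (c = √(-31 - 5) = √(-36) = 6*I ≈ 6.0*I)
c*((5 - 3)² + F(-3, 5)) = (6*I)*((5 - 3)² + (28 - 7*5)) = (6*I)*(2² + (28 - 35)) = (6*I)*(4 - 7) = (6*I)*(-3) = -18*I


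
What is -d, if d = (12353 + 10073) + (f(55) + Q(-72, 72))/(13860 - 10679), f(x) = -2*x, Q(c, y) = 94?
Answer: -71337090/3181 ≈ -22426.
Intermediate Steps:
d = 71337090/3181 (d = (12353 + 10073) + (-2*55 + 94)/(13860 - 10679) = 22426 + (-110 + 94)/3181 = 22426 - 16*1/3181 = 22426 - 16/3181 = 71337090/3181 ≈ 22426.)
-d = -1*71337090/3181 = -71337090/3181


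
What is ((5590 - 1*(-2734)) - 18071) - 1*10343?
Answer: -20090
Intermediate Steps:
((5590 - 1*(-2734)) - 18071) - 1*10343 = ((5590 + 2734) - 18071) - 10343 = (8324 - 18071) - 10343 = -9747 - 10343 = -20090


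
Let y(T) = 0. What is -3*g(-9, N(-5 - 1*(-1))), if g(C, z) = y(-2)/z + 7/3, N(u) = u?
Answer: -7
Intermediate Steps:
g(C, z) = 7/3 (g(C, z) = 0/z + 7/3 = 0 + 7*(⅓) = 0 + 7/3 = 7/3)
-3*g(-9, N(-5 - 1*(-1))) = -3*7/3 = -7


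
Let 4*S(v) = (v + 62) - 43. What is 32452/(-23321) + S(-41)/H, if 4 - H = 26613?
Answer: -156979455/112826998 ≈ -1.3913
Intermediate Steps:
S(v) = 19/4 + v/4 (S(v) = ((v + 62) - 43)/4 = ((62 + v) - 43)/4 = (19 + v)/4 = 19/4 + v/4)
H = -26609 (H = 4 - 1*26613 = 4 - 26613 = -26609)
32452/(-23321) + S(-41)/H = 32452/(-23321) + (19/4 + (¼)*(-41))/(-26609) = 32452*(-1/23321) + (19/4 - 41/4)*(-1/26609) = -32452/23321 - 11/2*(-1/26609) = -32452/23321 + 1/4838 = -156979455/112826998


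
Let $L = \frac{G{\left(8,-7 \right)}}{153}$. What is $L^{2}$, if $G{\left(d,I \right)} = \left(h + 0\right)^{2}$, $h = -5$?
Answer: $\frac{625}{23409} \approx 0.026699$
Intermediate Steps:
$G{\left(d,I \right)} = 25$ ($G{\left(d,I \right)} = \left(-5 + 0\right)^{2} = \left(-5\right)^{2} = 25$)
$L = \frac{25}{153} \approx 0.1634$
$L^{2} = \left(\frac{25}{153}\right)^{2} = \frac{625}{23409}$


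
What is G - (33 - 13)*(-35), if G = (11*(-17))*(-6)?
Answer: 1822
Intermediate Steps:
G = 1122 (G = -187*(-6) = 1122)
G - (33 - 13)*(-35) = 1122 - (33 - 13)*(-35) = 1122 - 20*(-35) = 1122 - 1*(-700) = 1122 + 700 = 1822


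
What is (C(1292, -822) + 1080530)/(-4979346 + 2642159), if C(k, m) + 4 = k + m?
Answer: -1080996/2337187 ≈ -0.46252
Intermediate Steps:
C(k, m) = -4 + k + m (C(k, m) = -4 + (k + m) = -4 + k + m)
(C(1292, -822) + 1080530)/(-4979346 + 2642159) = ((-4 + 1292 - 822) + 1080530)/(-4979346 + 2642159) = (466 + 1080530)/(-2337187) = 1080996*(-1/2337187) = -1080996/2337187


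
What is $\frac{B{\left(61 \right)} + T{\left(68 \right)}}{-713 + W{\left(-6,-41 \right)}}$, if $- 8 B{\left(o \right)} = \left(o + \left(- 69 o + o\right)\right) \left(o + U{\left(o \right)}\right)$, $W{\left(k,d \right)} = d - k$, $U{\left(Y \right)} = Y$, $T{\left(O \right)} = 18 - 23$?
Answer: $- \frac{249287}{2992} \approx -83.318$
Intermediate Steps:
$T{\left(O \right)} = -5$
$B{\left(o \right)} = \frac{67 o^{2}}{4}$ ($B{\left(o \right)} = - \frac{\left(o + \left(- 69 o + o\right)\right) \left(o + o\right)}{8} = - \frac{\left(o - 68 o\right) 2 o}{8} = - \frac{- 67 o 2 o}{8} = - \frac{\left(-134\right) o^{2}}{8} = \frac{67 o^{2}}{4}$)
$\frac{B{\left(61 \right)} + T{\left(68 \right)}}{-713 + W{\left(-6,-41 \right)}} = \frac{\frac{67 \cdot 61^{2}}{4} - 5}{-713 - 35} = \frac{\frac{67}{4} \cdot 3721 - 5}{-713 + \left(-41 + 6\right)} = \frac{\frac{249307}{4} - 5}{-713 - 35} = \frac{249287}{4 \left(-748\right)} = \frac{249287}{4} \left(- \frac{1}{748}\right) = - \frac{249287}{2992}$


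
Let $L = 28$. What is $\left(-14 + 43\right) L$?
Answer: $812$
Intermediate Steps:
$\left(-14 + 43\right) L = \left(-14 + 43\right) 28 = 29 \cdot 28 = 812$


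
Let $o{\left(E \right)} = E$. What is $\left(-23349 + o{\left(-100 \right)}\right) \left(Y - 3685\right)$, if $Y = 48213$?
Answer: $-1044137072$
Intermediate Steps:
$\left(-23349 + o{\left(-100 \right)}\right) \left(Y - 3685\right) = \left(-23349 - 100\right) \left(48213 - 3685\right) = \left(-23449\right) 44528 = -1044137072$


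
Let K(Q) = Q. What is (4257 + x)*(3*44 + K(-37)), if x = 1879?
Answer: 582920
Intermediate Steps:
(4257 + x)*(3*44 + K(-37)) = (4257 + 1879)*(3*44 - 37) = 6136*(132 - 37) = 6136*95 = 582920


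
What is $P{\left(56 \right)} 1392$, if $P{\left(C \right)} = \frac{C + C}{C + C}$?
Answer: $1392$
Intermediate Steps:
$P{\left(C \right)} = 1$ ($P{\left(C \right)} = \frac{2 C}{2 C} = 2 C \frac{1}{2 C} = 1$)
$P{\left(56 \right)} 1392 = 1 \cdot 1392 = 1392$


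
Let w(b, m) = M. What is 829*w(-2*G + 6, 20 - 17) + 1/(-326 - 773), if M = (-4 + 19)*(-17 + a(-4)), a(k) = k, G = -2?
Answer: -286987366/1099 ≈ -2.6114e+5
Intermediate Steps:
M = -315 (M = (-4 + 19)*(-17 - 4) = 15*(-21) = -315)
w(b, m) = -315
829*w(-2*G + 6, 20 - 17) + 1/(-326 - 773) = 829*(-315) + 1/(-326 - 773) = -261135 + 1/(-1099) = -261135 - 1/1099 = -286987366/1099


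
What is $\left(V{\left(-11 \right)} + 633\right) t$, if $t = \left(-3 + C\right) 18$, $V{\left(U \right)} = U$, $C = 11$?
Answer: $89568$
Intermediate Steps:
$t = 144$ ($t = \left(-3 + 11\right) 18 = 8 \cdot 18 = 144$)
$\left(V{\left(-11 \right)} + 633\right) t = \left(-11 + 633\right) 144 = 622 \cdot 144 = 89568$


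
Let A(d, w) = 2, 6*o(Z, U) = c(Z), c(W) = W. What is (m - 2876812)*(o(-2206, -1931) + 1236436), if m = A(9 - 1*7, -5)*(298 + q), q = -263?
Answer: -3555849689370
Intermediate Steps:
o(Z, U) = Z/6
m = 70 (m = 2*(298 - 263) = 2*35 = 70)
(m - 2876812)*(o(-2206, -1931) + 1236436) = (70 - 2876812)*((1/6)*(-2206) + 1236436) = -2876742*(-1103/3 + 1236436) = -2876742*3708205/3 = -3555849689370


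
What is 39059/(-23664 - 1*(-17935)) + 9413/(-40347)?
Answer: -1629840550/231147963 ≈ -7.0511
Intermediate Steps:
39059/(-23664 - 1*(-17935)) + 9413/(-40347) = 39059/(-23664 + 17935) + 9413*(-1/40347) = 39059/(-5729) - 9413/40347 = 39059*(-1/5729) - 9413/40347 = -39059/5729 - 9413/40347 = -1629840550/231147963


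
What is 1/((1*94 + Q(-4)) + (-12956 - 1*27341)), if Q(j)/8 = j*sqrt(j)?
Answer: -40203/1616285305 + 64*I/1616285305 ≈ -2.4874e-5 + 3.9597e-8*I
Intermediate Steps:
Q(j) = 8*j**(3/2) (Q(j) = 8*(j*sqrt(j)) = 8*j**(3/2))
1/((1*94 + Q(-4)) + (-12956 - 1*27341)) = 1/((1*94 + 8*(-4)**(3/2)) + (-12956 - 1*27341)) = 1/((94 + 8*(-8*I)) + (-12956 - 27341)) = 1/((94 - 64*I) - 40297) = 1/(-40203 - 64*I) = (-40203 + 64*I)/1616285305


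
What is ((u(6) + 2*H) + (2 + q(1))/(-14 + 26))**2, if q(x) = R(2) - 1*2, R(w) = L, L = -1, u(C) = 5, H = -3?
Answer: 169/144 ≈ 1.1736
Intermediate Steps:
R(w) = -1
q(x) = -3 (q(x) = -1 - 1*2 = -1 - 2 = -3)
((u(6) + 2*H) + (2 + q(1))/(-14 + 26))**2 = ((5 + 2*(-3)) + (2 - 3)/(-14 + 26))**2 = ((5 - 6) - 1/12)**2 = (-1 - 1*1/12)**2 = (-1 - 1/12)**2 = (-13/12)**2 = 169/144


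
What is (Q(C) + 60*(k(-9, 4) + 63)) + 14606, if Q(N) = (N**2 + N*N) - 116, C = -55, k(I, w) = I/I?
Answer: 24380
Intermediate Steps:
k(I, w) = 1
Q(N) = -116 + 2*N**2 (Q(N) = (N**2 + N**2) - 116 = 2*N**2 - 116 = -116 + 2*N**2)
(Q(C) + 60*(k(-9, 4) + 63)) + 14606 = ((-116 + 2*(-55)**2) + 60*(1 + 63)) + 14606 = ((-116 + 2*3025) + 60*64) + 14606 = ((-116 + 6050) + 3840) + 14606 = (5934 + 3840) + 14606 = 9774 + 14606 = 24380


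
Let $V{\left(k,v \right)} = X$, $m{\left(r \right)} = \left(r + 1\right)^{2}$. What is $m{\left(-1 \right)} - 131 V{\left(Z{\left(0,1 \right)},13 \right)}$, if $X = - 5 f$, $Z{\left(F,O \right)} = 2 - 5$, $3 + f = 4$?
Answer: $655$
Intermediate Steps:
$f = 1$ ($f = -3 + 4 = 1$)
$m{\left(r \right)} = \left(1 + r\right)^{2}$
$Z{\left(F,O \right)} = -3$ ($Z{\left(F,O \right)} = 2 - 5 = -3$)
$X = -5$ ($X = \left(-5\right) 1 = -5$)
$V{\left(k,v \right)} = -5$
$m{\left(-1 \right)} - 131 V{\left(Z{\left(0,1 \right)},13 \right)} = \left(1 - 1\right)^{2} - -655 = 0^{2} + 655 = 0 + 655 = 655$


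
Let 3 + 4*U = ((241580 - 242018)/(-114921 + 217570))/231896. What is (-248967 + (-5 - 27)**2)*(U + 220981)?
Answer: -2608454636114158713239/47607785008 ≈ -5.4791e+10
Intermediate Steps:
U = -35705838975/47607785008 (U = -3/4 + (((241580 - 242018)/(-114921 + 217570))/231896)/4 = -3/4 + (-438/102649*(1/231896))/4 = -3/4 + (-438*1/102649*(1/231896))/4 = -3/4 + (-438/102649*1/231896)/4 = -3/4 + (1/4)*(-219/11901946252) = -3/4 - 219/47607785008 = -35705838975/47607785008 ≈ -0.75000)
(-248967 + (-5 - 27)**2)*(U + 220981) = (-248967 + (-5 - 27)**2)*(-35705838975/47607785008 + 220981) = (-248967 + (-32)**2)*(10520380233013873/47607785008) = (-248967 + 1024)*(10520380233013873/47607785008) = -247943*10520380233013873/47607785008 = -2608454636114158713239/47607785008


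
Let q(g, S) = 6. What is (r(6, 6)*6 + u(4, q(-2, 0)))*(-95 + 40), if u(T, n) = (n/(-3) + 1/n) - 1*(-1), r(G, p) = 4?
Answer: -7645/6 ≈ -1274.2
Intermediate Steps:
u(T, n) = 1 + 1/n - n/3 (u(T, n) = (n*(-⅓) + 1/n) + 1 = (-n/3 + 1/n) + 1 = (1/n - n/3) + 1 = 1 + 1/n - n/3)
(r(6, 6)*6 + u(4, q(-2, 0)))*(-95 + 40) = (4*6 + (1 + 1/6 - ⅓*6))*(-95 + 40) = (24 + (1 + ⅙ - 2))*(-55) = (24 - ⅚)*(-55) = (139/6)*(-55) = -7645/6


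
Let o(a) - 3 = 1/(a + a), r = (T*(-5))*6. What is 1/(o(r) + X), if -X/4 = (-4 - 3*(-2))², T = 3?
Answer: -180/2341 ≈ -0.076890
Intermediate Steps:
r = -90 (r = (3*(-5))*6 = -15*6 = -90)
o(a) = 3 + 1/(2*a) (o(a) = 3 + 1/(a + a) = 3 + 1/(2*a))
X = -16 (X = -4*(-4 - 3*(-2))² = -4*(-4 + 6)² = -4*2² = -4*4 = -16)
1/(o(r) + X) = 1/((3 + (½)/(-90)) - 16) = 1/((3 + (½)*(-1/90)) - 16) = 1/((3 - 1/180) - 16) = 1/(539/180 - 16) = 1/(-2341/180) = -180/2341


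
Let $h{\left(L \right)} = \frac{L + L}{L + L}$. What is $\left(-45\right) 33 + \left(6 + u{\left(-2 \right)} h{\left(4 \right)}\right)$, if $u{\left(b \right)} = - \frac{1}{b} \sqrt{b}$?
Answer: $-1479 + \frac{i \sqrt{2}}{2} \approx -1479.0 + 0.70711 i$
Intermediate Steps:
$u{\left(b \right)} = - \frac{1}{\sqrt{b}}$
$h{\left(L \right)} = 1$ ($h{\left(L \right)} = \frac{2 L}{2 L} = 2 L \frac{1}{2 L} = 1$)
$\left(-45\right) 33 + \left(6 + u{\left(-2 \right)} h{\left(4 \right)}\right) = \left(-45\right) 33 + \left(6 + - \frac{1}{i \sqrt{2}} \cdot 1\right) = -1485 + \left(6 + - \frac{\left(-1\right) i \sqrt{2}}{2} \cdot 1\right) = -1485 + \left(6 + \frac{i \sqrt{2}}{2} \cdot 1\right) = -1485 + \left(6 + \frac{i \sqrt{2}}{2}\right) = -1479 + \frac{i \sqrt{2}}{2}$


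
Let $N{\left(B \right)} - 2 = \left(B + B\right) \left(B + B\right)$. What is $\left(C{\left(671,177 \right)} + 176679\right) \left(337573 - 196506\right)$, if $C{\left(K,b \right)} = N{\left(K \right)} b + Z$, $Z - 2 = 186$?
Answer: $44993016214883$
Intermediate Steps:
$N{\left(B \right)} = 2 + 4 B^{2}$ ($N{\left(B \right)} = 2 + \left(B + B\right) \left(B + B\right) = 2 + 2 B 2 B = 2 + 4 B^{2}$)
$Z = 188$ ($Z = 2 + 186 = 188$)
$C{\left(K,b \right)} = 188 + b \left(2 + 4 K^{2}\right)$ ($C{\left(K,b \right)} = \left(2 + 4 K^{2}\right) b + 188 = b \left(2 + 4 K^{2}\right) + 188 = 188 + b \left(2 + 4 K^{2}\right)$)
$\left(C{\left(671,177 \right)} + 176679\right) \left(337573 - 196506\right) = \left(\left(188 + 2 \cdot 177 \left(1 + 2 \cdot 671^{2}\right)\right) + 176679\right) \left(337573 - 196506\right) = \left(\left(188 + 2 \cdot 177 \left(1 + 2 \cdot 450241\right)\right) + 176679\right) 141067 = \left(\left(188 + 2 \cdot 177 \left(1 + 900482\right)\right) + 176679\right) 141067 = \left(\left(188 + 2 \cdot 177 \cdot 900483\right) + 176679\right) 141067 = \left(\left(188 + 318770982\right) + 176679\right) 141067 = \left(318771170 + 176679\right) 141067 = 318947849 \cdot 141067 = 44993016214883$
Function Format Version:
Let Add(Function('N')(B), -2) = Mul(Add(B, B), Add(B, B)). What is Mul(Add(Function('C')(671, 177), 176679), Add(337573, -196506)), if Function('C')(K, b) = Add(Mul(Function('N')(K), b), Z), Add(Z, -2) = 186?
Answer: 44993016214883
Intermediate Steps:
Function('N')(B) = Add(2, Mul(4, Pow(B, 2))) (Function('N')(B) = Add(2, Mul(Add(B, B), Add(B, B))) = Add(2, Mul(Mul(2, B), Mul(2, B))) = Add(2, Mul(4, Pow(B, 2))))
Z = 188 (Z = Add(2, 186) = 188)
Function('C')(K, b) = Add(188, Mul(b, Add(2, Mul(4, Pow(K, 2))))) (Function('C')(K, b) = Add(Mul(Add(2, Mul(4, Pow(K, 2))), b), 188) = Add(Mul(b, Add(2, Mul(4, Pow(K, 2)))), 188) = Add(188, Mul(b, Add(2, Mul(4, Pow(K, 2))))))
Mul(Add(Function('C')(671, 177), 176679), Add(337573, -196506)) = Mul(Add(Add(188, Mul(2, 177, Add(1, Mul(2, Pow(671, 2))))), 176679), Add(337573, -196506)) = Mul(Add(Add(188, Mul(2, 177, Add(1, Mul(2, 450241)))), 176679), 141067) = Mul(Add(Add(188, Mul(2, 177, Add(1, 900482))), 176679), 141067) = Mul(Add(Add(188, Mul(2, 177, 900483)), 176679), 141067) = Mul(Add(Add(188, 318770982), 176679), 141067) = Mul(Add(318771170, 176679), 141067) = Mul(318947849, 141067) = 44993016214883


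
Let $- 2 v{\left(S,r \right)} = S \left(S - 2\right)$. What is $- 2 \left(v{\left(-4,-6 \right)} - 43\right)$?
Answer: $110$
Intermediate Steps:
$v{\left(S,r \right)} = - \frac{S \left(-2 + S\right)}{2}$ ($v{\left(S,r \right)} = - \frac{S \left(S - 2\right)}{2} = - \frac{S \left(-2 + S\right)}{2}$)
$- 2 \left(v{\left(-4,-6 \right)} - 43\right) = - 2 \left(\frac{1}{2} \left(-4\right) \left(2 - -4\right) - 43\right) = - 2 \left(\frac{1}{2} \left(-4\right) \left(2 + 4\right) - 43\right) = - 2 \left(\frac{1}{2} \left(-4\right) 6 - 43\right) = - 2 \left(-12 - 43\right) = \left(-2\right) \left(-55\right) = 110$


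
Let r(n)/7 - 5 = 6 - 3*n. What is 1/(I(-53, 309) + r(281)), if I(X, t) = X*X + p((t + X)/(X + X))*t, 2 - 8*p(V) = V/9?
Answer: -636/1861817 ≈ -0.00034160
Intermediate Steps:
p(V) = ¼ - V/72 (p(V) = ¼ - V/(8*9) = ¼ - V/72)
r(n) = 77 - 21*n (r(n) = 35 + 7*(6 - 3*n) = 35 + (42 - 21*n) = 77 - 21*n)
I(X, t) = X² + t*(¼ - (X + t)/(144*X)) (I(X, t) = X*X + (¼ - (t + X)/(72*(X + X)))*t = X² + (¼ - (X + t)/(72*(2*X)))*t = X² + (¼ - (X + t)*1/(2*X)/72)*t = X² + (¼ - (X + t)/(144*X))*t = X² + t*(¼ - (X + t)/(144*X)))
1/(I(-53, 309) + r(281)) = 1/(((-53)³ + (1/144)*309*(-1*309 + 35*(-53)))/(-53) + (77 - 21*281)) = 1/(-(-148877 + (1/144)*309*(-309 - 1855))/53 + (77 - 5901)) = 1/(-(-148877 + (1/144)*309*(-2164))/53 - 5824) = 1/(-(-148877 - 55723/12)/53 - 5824) = 1/(-1/53*(-1842247/12) - 5824) = 1/(1842247/636 - 5824) = 1/(-1861817/636) = -636/1861817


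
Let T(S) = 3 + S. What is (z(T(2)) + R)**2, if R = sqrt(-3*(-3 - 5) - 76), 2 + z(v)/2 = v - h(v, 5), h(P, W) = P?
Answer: 4*(2 - I*sqrt(13))**2 ≈ -36.0 - 57.689*I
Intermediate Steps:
z(v) = -4 (z(v) = -4 + 2*(v - v) = -4 + 2*0 = -4 + 0 = -4)
R = 2*I*sqrt(13) (R = sqrt(-3*(-8) - 76) = sqrt(24 - 76) = sqrt(-52) = 2*I*sqrt(13) ≈ 7.2111*I)
(z(T(2)) + R)**2 = (-4 + 2*I*sqrt(13))**2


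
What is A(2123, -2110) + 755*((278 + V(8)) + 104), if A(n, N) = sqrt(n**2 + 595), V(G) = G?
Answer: 294450 + 2*sqrt(1126931) ≈ 2.9657e+5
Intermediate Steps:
A(n, N) = sqrt(595 + n**2)
A(2123, -2110) + 755*((278 + V(8)) + 104) = sqrt(595 + 2123**2) + 755*((278 + 8) + 104) = sqrt(595 + 4507129) + 755*(286 + 104) = sqrt(4507724) + 755*390 = 2*sqrt(1126931) + 294450 = 294450 + 2*sqrt(1126931)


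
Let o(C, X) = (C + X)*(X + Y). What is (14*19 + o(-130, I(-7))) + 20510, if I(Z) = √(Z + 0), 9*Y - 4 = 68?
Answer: 19729 - 122*I*√7 ≈ 19729.0 - 322.78*I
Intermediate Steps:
Y = 8 (Y = 4/9 + (⅑)*68 = 4/9 + 68/9 = 8)
I(Z) = √Z
o(C, X) = (8 + X)*(C + X) (o(C, X) = (C + X)*(X + 8) = (C + X)*(8 + X) = (8 + X)*(C + X))
(14*19 + o(-130, I(-7))) + 20510 = (14*19 + ((√(-7))² + 8*(-130) + 8*√(-7) - 130*I*√7)) + 20510 = (266 + ((I*√7)² - 1040 + 8*(I*√7) - 130*I*√7)) + 20510 = (266 + (-7 - 1040 + 8*I*√7 - 130*I*√7)) + 20510 = (266 + (-1047 - 122*I*√7)) + 20510 = (-781 - 122*I*√7) + 20510 = 19729 - 122*I*√7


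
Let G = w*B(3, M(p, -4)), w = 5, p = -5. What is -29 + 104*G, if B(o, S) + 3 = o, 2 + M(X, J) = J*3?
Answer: -29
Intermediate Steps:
M(X, J) = -2 + 3*J (M(X, J) = -2 + J*3 = -2 + 3*J)
B(o, S) = -3 + o
G = 0 (G = 5*(-3 + 3) = 5*0 = 0)
-29 + 104*G = -29 + 104*0 = -29 + 0 = -29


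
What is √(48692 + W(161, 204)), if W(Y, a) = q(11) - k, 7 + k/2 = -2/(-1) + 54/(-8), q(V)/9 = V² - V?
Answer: √198822/2 ≈ 222.95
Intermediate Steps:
q(V) = -9*V + 9*V² (q(V) = 9*(V² - V) = -9*V + 9*V²)
k = -47/2 (k = -14 + 2*(-2/(-1) + 54/(-8)) = -14 + 2*(-2*(-1) + 54*(-⅛)) = -14 + 2*(2 - 27/4) = -14 + 2*(-19/4) = -14 - 19/2 = -47/2 ≈ -23.500)
W(Y, a) = 2027/2 (W(Y, a) = 9*11*(-1 + 11) - 1*(-47/2) = 9*11*10 + 47/2 = 990 + 47/2 = 2027/2)
√(48692 + W(161, 204)) = √(48692 + 2027/2) = √(99411/2) = √198822/2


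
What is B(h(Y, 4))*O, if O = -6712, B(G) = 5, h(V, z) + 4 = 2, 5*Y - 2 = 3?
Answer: -33560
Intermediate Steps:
Y = 1 (Y = 2/5 + (1/5)*3 = 2/5 + 3/5 = 1)
h(V, z) = -2 (h(V, z) = -4 + 2 = -2)
B(h(Y, 4))*O = 5*(-6712) = -33560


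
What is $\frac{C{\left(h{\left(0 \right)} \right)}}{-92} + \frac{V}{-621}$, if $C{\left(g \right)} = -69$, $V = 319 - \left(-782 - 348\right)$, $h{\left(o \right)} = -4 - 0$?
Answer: $- \frac{19}{12} \approx -1.5833$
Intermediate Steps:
$h{\left(o \right)} = -4$ ($h{\left(o \right)} = -4 + 0 = -4$)
$V = 1449$ ($V = 319 - \left(-782 - 348\right) = 319 - -1130 = 319 + 1130 = 1449$)
$\frac{C{\left(h{\left(0 \right)} \right)}}{-92} + \frac{V}{-621} = - \frac{69}{-92} + \frac{1449}{-621} = \left(-69\right) \left(- \frac{1}{92}\right) + 1449 \left(- \frac{1}{621}\right) = \frac{3}{4} - \frac{7}{3} = - \frac{19}{12}$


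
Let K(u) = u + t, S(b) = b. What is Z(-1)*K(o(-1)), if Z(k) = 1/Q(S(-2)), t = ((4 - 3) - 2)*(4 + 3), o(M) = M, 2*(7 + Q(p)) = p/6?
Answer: 48/43 ≈ 1.1163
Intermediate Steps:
Q(p) = -7 + p/12 (Q(p) = -7 + (p/6)/2 = -7 + p/12)
t = -7 (t = (1 - 2)*7 = -1*7 = -7)
Z(k) = -6/43 (Z(k) = 1/(-7 + (1/12)*(-2)) = 1/(-7 - ⅙) = 1/(-43/6) = -6/43)
K(u) = -7 + u (K(u) = u - 7 = -7 + u)
Z(-1)*K(o(-1)) = -6*(-7 - 1)/43 = -6/43*(-8) = 48/43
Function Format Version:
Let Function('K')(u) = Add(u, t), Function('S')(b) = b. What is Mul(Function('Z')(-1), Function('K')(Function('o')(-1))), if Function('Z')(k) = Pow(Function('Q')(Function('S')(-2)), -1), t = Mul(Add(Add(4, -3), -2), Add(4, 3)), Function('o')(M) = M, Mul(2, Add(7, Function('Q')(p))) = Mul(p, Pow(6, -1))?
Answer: Rational(48, 43) ≈ 1.1163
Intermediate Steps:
Function('Q')(p) = Add(-7, Mul(Rational(1, 12), p)) (Function('Q')(p) = Add(-7, Mul(Rational(1, 2), Mul(p, Pow(6, -1)))) = Add(-7, Mul(Rational(1, 2), Mul(p, Rational(1, 6)))) = Add(-7, Mul(Rational(1, 2), Mul(Rational(1, 6), p))) = Add(-7, Mul(Rational(1, 12), p)))
t = -7 (t = Mul(Add(1, -2), 7) = Mul(-1, 7) = -7)
Function('Z')(k) = Rational(-6, 43) (Function('Z')(k) = Pow(Add(-7, Mul(Rational(1, 12), -2)), -1) = Pow(Add(-7, Rational(-1, 6)), -1) = Pow(Rational(-43, 6), -1) = Rational(-6, 43))
Function('K')(u) = Add(-7, u) (Function('K')(u) = Add(u, -7) = Add(-7, u))
Mul(Function('Z')(-1), Function('K')(Function('o')(-1))) = Mul(Rational(-6, 43), Add(-7, -1)) = Mul(Rational(-6, 43), -8) = Rational(48, 43)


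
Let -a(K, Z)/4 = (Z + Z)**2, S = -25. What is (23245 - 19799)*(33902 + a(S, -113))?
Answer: -587205292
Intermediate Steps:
a(K, Z) = -16*Z**2 (a(K, Z) = -4*(Z + Z)**2 = -4*4*Z**2 = -16*Z**2)
(23245 - 19799)*(33902 + a(S, -113)) = (23245 - 19799)*(33902 - 16*(-113)**2) = 3446*(33902 - 16*12769) = 3446*(33902 - 204304) = 3446*(-170402) = -587205292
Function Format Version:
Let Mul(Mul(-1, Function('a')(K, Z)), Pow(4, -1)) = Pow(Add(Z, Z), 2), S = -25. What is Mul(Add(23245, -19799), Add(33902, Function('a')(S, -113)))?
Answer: -587205292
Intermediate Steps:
Function('a')(K, Z) = Mul(-16, Pow(Z, 2)) (Function('a')(K, Z) = Mul(-4, Pow(Add(Z, Z), 2)) = Mul(-4, Pow(Mul(2, Z), 2)) = Mul(-4, Mul(4, Pow(Z, 2))) = Mul(-16, Pow(Z, 2)))
Mul(Add(23245, -19799), Add(33902, Function('a')(S, -113))) = Mul(Add(23245, -19799), Add(33902, Mul(-16, Pow(-113, 2)))) = Mul(3446, Add(33902, Mul(-16, 12769))) = Mul(3446, Add(33902, -204304)) = Mul(3446, -170402) = -587205292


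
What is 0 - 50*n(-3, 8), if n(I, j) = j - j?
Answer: 0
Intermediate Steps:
n(I, j) = 0
0 - 50*n(-3, 8) = 0 - 50*0 = 0 + 0 = 0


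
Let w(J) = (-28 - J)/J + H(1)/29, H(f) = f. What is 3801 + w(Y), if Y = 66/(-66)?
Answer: 111013/29 ≈ 3828.0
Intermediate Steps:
Y = -1 (Y = 66*(-1/66) = -1)
w(J) = 1/29 + (-28 - J)/J (w(J) = (-28 - J)/J + 1/29 = 1/29 + (-28 - J)/J)
3801 + w(Y) = 3801 + (-28/29 - 28/(-1)) = 3801 + (-28/29 - 28*(-1)) = 3801 + (-28/29 + 28) = 3801 + 784/29 = 111013/29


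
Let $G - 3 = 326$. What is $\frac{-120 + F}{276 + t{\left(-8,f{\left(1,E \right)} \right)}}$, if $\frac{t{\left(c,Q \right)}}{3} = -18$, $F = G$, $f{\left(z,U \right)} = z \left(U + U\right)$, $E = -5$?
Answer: $\frac{209}{222} \approx 0.94144$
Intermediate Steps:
$G = 329$ ($G = 3 + 326 = 329$)
$f{\left(z,U \right)} = 2 U z$ ($f{\left(z,U \right)} = z 2 U = 2 U z$)
$F = 329$
$t{\left(c,Q \right)} = -54$ ($t{\left(c,Q \right)} = 3 \left(-18\right) = -54$)
$\frac{-120 + F}{276 + t{\left(-8,f{\left(1,E \right)} \right)}} = \frac{-120 + 329}{276 - 54} = \frac{209}{222}$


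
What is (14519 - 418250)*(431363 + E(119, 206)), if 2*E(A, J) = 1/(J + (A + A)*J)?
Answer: -17148656664982935/98468 ≈ -1.7415e+11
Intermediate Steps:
E(A, J) = 1/(2*(J + 2*A*J)) (E(A, J) = 1/(2*(J + (A + A)*J)) = 1/(2*(J + (2*A)*J)) = 1/(2*(J + 2*A*J)))
(14519 - 418250)*(431363 + E(119, 206)) = (14519 - 418250)*(431363 + (½)/(206*(1 + 2*119))) = -403731*(431363 + (½)*(1/206)/(1 + 238)) = -403731*(431363 + (½)*(1/206)/239) = -403731*(431363 + (½)*(1/206)*(1/239)) = -403731*(431363 + 1/98468) = -403731*42475451885/98468 = -17148656664982935/98468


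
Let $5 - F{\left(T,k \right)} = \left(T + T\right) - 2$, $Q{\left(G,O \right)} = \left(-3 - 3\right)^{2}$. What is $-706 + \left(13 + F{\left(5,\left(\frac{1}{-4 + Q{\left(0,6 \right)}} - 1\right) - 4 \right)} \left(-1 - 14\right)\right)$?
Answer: $-648$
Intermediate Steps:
$Q{\left(G,O \right)} = 36$ ($Q{\left(G,O \right)} = \left(-6\right)^{2} = 36$)
$F{\left(T,k \right)} = 7 - 2 T$ ($F{\left(T,k \right)} = 5 - \left(\left(T + T\right) - 2\right) = 5 - \left(2 T - 2\right) = 5 - \left(-2 + 2 T\right) = 7 - 2 T$)
$-706 + \left(13 + F{\left(5,\left(\frac{1}{-4 + Q{\left(0,6 \right)}} - 1\right) - 4 \right)} \left(-1 - 14\right)\right) = -706 + \left(13 + \left(7 - 10\right) \left(-1 - 14\right)\right) = -706 + \left(13 - -45\right) = -706 + \left(13 + 45\right) = -706 + 58 = -648$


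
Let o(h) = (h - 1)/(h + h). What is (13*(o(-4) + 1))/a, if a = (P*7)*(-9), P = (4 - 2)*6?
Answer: -169/6048 ≈ -0.027943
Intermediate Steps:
o(h) = (-1 + h)/(2*h) (o(h) = (-1 + h)/((2*h)) = (-1 + h)*(1/(2*h)) = (-1 + h)/(2*h))
P = 12 (P = 2*6 = 12)
a = -756 (a = (12*7)*(-9) = 84*(-9) = -756)
(13*(o(-4) + 1))/a = (13*((1/2)*(-1 - 4)/(-4) + 1))/(-756) = (13*((1/2)*(-1/4)*(-5) + 1))*(-1/756) = (13*(5/8 + 1))*(-1/756) = (13*(13/8))*(-1/756) = (169/8)*(-1/756) = -169/6048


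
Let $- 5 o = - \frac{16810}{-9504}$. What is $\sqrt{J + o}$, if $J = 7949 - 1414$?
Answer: $\frac{\sqrt{1024737087}}{396} \approx 80.837$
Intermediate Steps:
$J = 6535$ ($J = 7949 - 1414 = 6535$)
$o = - \frac{1681}{4752}$ ($o = - \frac{\left(-16810\right) \frac{1}{-9504}}{5} = - \frac{\left(-16810\right) \left(- \frac{1}{9504}\right)}{5} = \left(- \frac{1}{5}\right) \frac{8405}{4752} = - \frac{1681}{4752} \approx -0.35375$)
$\sqrt{J + o} = \sqrt{6535 - \frac{1681}{4752}} = \sqrt{\frac{31052639}{4752}} = \frac{\sqrt{1024737087}}{396}$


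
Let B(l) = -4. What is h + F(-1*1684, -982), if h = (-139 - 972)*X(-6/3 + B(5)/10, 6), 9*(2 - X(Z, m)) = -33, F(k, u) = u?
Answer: -21833/3 ≈ -7277.7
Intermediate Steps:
X(Z, m) = 17/3 (X(Z, m) = 2 - 1/9*(-33) = 2 + 11/3 = 17/3)
h = -18887/3 (h = (-139 - 972)*(17/3) = -1111*17/3 = -18887/3 ≈ -6295.7)
h + F(-1*1684, -982) = -18887/3 - 982 = -21833/3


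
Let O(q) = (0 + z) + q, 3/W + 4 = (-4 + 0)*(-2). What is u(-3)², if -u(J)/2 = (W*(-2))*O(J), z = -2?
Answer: 225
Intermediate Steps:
W = ¾ (W = 3/(-4 + (-4 + 0)*(-2)) = 3/(-4 - 4*(-2)) = 3/(-4 + 8) = 3/4 = 3*(¼) = ¾ ≈ 0.75000)
O(q) = -2 + q (O(q) = (0 - 2) + q = -2 + q)
u(J) = -6 + 3*J (u(J) = -2*(¾)*(-2)*(-2 + J) = -(-3)*(-2 + J) = -2*(3 - 3*J/2) = -6 + 3*J)
u(-3)² = (-6 + 3*(-3))² = (-6 - 9)² = (-15)² = 225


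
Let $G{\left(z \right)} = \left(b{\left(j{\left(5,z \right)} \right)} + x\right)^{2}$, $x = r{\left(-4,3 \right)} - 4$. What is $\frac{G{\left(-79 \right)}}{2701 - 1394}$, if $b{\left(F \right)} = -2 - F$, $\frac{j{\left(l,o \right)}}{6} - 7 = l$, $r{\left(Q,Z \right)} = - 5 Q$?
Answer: $\frac{3364}{1307} \approx 2.5738$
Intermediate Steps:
$j{\left(l,o \right)} = 42 + 6 l$
$x = 16$ ($x = \left(-5\right) \left(-4\right) - 4 = 20 - 4 = 16$)
$G{\left(z \right)} = 3364$ ($G{\left(z \right)} = \left(\left(-2 - \left(42 + 6 \cdot 5\right)\right) + 16\right)^{2} = \left(\left(-2 - \left(42 + 30\right)\right) + 16\right)^{2} = \left(\left(-2 - 72\right) + 16\right)^{2} = \left(-74 + 16\right)^{2} = \left(-58\right)^{2} = 3364$)
$\frac{G{\left(-79 \right)}}{2701 - 1394} = \frac{3364}{2701 - 1394} = \frac{3364}{1307}$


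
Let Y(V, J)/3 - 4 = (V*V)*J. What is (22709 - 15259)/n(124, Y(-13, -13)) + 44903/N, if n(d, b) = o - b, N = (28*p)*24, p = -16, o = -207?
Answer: -17168293/5709312 ≈ -3.0071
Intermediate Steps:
Y(V, J) = 12 + 3*J*V² (Y(V, J) = 12 + 3*((V*V)*J) = 12 + 3*(V²*J) = 12 + 3*(J*V²) = 12 + 3*J*V²)
N = -10752 (N = (28*(-16))*24 = -448*24 = -10752)
n(d, b) = -207 - b
(22709 - 15259)/n(124, Y(-13, -13)) + 44903/N = (22709 - 15259)/(-207 - (12 + 3*(-13)*(-13)²)) + 44903/(-10752) = 7450/(-207 - (12 + 3*(-13)*169)) + 44903*(-1/10752) = 7450/(-207 - (12 - 6591)) - 44903/10752 = 7450/(-207 - 1*(-6579)) - 44903/10752 = 7450/(-207 + 6579) - 44903/10752 = 7450/6372 - 44903/10752 = 7450*(1/6372) - 44903/10752 = 3725/3186 - 44903/10752 = -17168293/5709312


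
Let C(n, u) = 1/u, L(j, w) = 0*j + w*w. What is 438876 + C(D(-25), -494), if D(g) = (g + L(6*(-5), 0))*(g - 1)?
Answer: 216804743/494 ≈ 4.3888e+5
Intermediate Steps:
L(j, w) = w² (L(j, w) = 0 + w² = w²)
D(g) = g*(-1 + g) (D(g) = (g + 0²)*(g - 1) = (g + 0)*(-1 + g) = g*(-1 + g))
438876 + C(D(-25), -494) = 438876 + 1/(-494) = 438876 - 1/494 = 216804743/494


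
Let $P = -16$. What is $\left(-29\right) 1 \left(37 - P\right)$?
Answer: $-1537$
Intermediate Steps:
$\left(-29\right) 1 \left(37 - P\right) = \left(-29\right) 1 \left(37 - -16\right) = - 29 \left(37 + 16\right) = \left(-29\right) 53 = -1537$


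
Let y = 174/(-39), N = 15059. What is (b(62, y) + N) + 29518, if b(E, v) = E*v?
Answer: 575905/13 ≈ 44300.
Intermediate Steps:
y = -58/13 (y = 174*(-1/39) = -58/13 ≈ -4.4615)
(b(62, y) + N) + 29518 = (62*(-58/13) + 15059) + 29518 = (-3596/13 + 15059) + 29518 = 192171/13 + 29518 = 575905/13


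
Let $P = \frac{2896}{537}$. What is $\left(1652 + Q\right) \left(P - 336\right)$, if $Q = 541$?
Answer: $- \frac{129778816}{179} \approx -7.2502 \cdot 10^{5}$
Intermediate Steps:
$P = \frac{2896}{537}$ ($P = 2896 \cdot \frac{1}{537} = \frac{2896}{537} \approx 5.3929$)
$\left(1652 + Q\right) \left(P - 336\right) = \left(1652 + 541\right) \left(\frac{2896}{537} - 336\right) = 2193 \left(- \frac{177536}{537}\right) = - \frac{129778816}{179}$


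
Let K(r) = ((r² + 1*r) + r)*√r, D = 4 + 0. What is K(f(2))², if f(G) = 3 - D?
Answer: -1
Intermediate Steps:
D = 4
f(G) = -1 (f(G) = 3 - 1*4 = 3 - 4 = -1)
K(r) = √r*(r² + 2*r) (K(r) = ((r² + r) + r)*√r = ((r + r²) + r)*√r = (r² + 2*r)*√r = √r*(r² + 2*r))
K(f(2))² = ((-1)^(3/2)*(2 - 1))² = (-I*1)² = (-I)² = -1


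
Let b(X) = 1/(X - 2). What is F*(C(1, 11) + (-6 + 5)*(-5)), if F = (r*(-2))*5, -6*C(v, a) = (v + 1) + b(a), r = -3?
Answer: 1255/9 ≈ 139.44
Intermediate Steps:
b(X) = 1/(-2 + X)
C(v, a) = -⅙ - v/6 - 1/(6*(-2 + a)) (C(v, a) = -((v + 1) + 1/(-2 + a))/6 = -((1 + v) + 1/(-2 + a))/6 = -(1 + v + 1/(-2 + a))/6 = -⅙ - v/6 - 1/(6*(-2 + a)))
F = 30 (F = -3*(-2)*5 = 6*5 = 30)
F*(C(1, 11) + (-6 + 5)*(-5)) = 30*((-1 + (-1 - 1*1)*(-2 + 11))/(6*(-2 + 11)) + (-6 + 5)*(-5)) = 30*((⅙)*(-1 + (-1 - 1)*9)/9 - 1*(-5)) = 30*((⅙)*(⅑)*(-1 - 2*9) + 5) = 30*((⅙)*(⅑)*(-1 - 18) + 5) = 30*((⅙)*(⅑)*(-19) + 5) = 30*(-19/54 + 5) = 30*(251/54) = 1255/9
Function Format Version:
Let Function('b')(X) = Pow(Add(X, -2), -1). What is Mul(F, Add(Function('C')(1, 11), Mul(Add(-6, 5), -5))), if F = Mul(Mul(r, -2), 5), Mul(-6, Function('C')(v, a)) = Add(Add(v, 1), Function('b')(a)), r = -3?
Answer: Rational(1255, 9) ≈ 139.44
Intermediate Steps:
Function('b')(X) = Pow(Add(-2, X), -1)
Function('C')(v, a) = Add(Rational(-1, 6), Mul(Rational(-1, 6), v), Mul(Rational(-1, 6), Pow(Add(-2, a), -1))) (Function('C')(v, a) = Mul(Rational(-1, 6), Add(Add(v, 1), Pow(Add(-2, a), -1))) = Mul(Rational(-1, 6), Add(Add(1, v), Pow(Add(-2, a), -1))) = Mul(Rational(-1, 6), Add(1, v, Pow(Add(-2, a), -1))) = Add(Rational(-1, 6), Mul(Rational(-1, 6), v), Mul(Rational(-1, 6), Pow(Add(-2, a), -1))))
F = 30 (F = Mul(Mul(-3, -2), 5) = Mul(6, 5) = 30)
Mul(F, Add(Function('C')(1, 11), Mul(Add(-6, 5), -5))) = Mul(30, Add(Mul(Rational(1, 6), Pow(Add(-2, 11), -1), Add(-1, Mul(Add(-1, Mul(-1, 1)), Add(-2, 11)))), Mul(Add(-6, 5), -5))) = Mul(30, Add(Mul(Rational(1, 6), Pow(9, -1), Add(-1, Mul(Add(-1, -1), 9))), Mul(-1, -5))) = Mul(30, Add(Mul(Rational(1, 6), Rational(1, 9), Add(-1, Mul(-2, 9))), 5)) = Mul(30, Add(Mul(Rational(1, 6), Rational(1, 9), Add(-1, -18)), 5)) = Mul(30, Add(Mul(Rational(1, 6), Rational(1, 9), -19), 5)) = Mul(30, Add(Rational(-19, 54), 5)) = Mul(30, Rational(251, 54)) = Rational(1255, 9)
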